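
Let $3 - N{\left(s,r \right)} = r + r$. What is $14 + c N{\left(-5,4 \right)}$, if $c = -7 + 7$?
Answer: $14$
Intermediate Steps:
$c = 0$
$N{\left(s,r \right)} = 3 - 2 r$ ($N{\left(s,r \right)} = 3 - \left(r + r\right) = 3 - 2 r$)
$14 + c N{\left(-5,4 \right)} = 14 + 0 \left(3 - 8\right) = 14 + 0 \left(-5\right) = 14 + 0 = 14$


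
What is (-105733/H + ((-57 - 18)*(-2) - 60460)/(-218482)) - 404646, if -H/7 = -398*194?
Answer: -23891514146427657/59043012644 ≈ -4.0465e+5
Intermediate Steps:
H = 540484 (H = -(-2786)*194 = -7*(-77212) = 540484)
(-105733/H + ((-57 - 18)*(-2) - 60460)/(-218482)) - 404646 = (-105733/540484 + ((-57 - 18)*(-2) - 60460)/(-218482)) - 404646 = (-105733*1/540484 + (-75*(-2) - 60460)*(-1/218482)) - 404646 = (-105733/540484 + (150 - 60460)*(-1/218482)) - 404646 = (-105733/540484 - 60310*(-1/218482)) - 404646 = (-105733/540484 + 30155/109241) - 404646 = 4747916367/59043012644 - 404646 = -23891514146427657/59043012644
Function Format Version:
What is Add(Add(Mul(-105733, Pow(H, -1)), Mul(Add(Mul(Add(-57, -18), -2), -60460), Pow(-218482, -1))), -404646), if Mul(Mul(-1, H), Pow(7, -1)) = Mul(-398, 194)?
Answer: Rational(-23891514146427657, 59043012644) ≈ -4.0465e+5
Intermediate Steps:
H = 540484 (H = Mul(-7, Mul(-398, 194)) = Mul(-7, -77212) = 540484)
Add(Add(Mul(-105733, Pow(H, -1)), Mul(Add(Mul(Add(-57, -18), -2), -60460), Pow(-218482, -1))), -404646) = Add(Add(Mul(-105733, Pow(540484, -1)), Mul(Add(Mul(Add(-57, -18), -2), -60460), Pow(-218482, -1))), -404646) = Add(Add(Mul(-105733, Rational(1, 540484)), Mul(Add(Mul(-75, -2), -60460), Rational(-1, 218482))), -404646) = Add(Add(Rational(-105733, 540484), Mul(Add(150, -60460), Rational(-1, 218482))), -404646) = Add(Add(Rational(-105733, 540484), Mul(-60310, Rational(-1, 218482))), -404646) = Add(Add(Rational(-105733, 540484), Rational(30155, 109241)), -404646) = Add(Rational(4747916367, 59043012644), -404646) = Rational(-23891514146427657, 59043012644)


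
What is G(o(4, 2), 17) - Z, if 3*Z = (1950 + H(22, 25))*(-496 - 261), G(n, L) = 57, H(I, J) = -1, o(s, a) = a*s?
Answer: 1475564/3 ≈ 4.9185e+5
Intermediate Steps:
Z = -1475393/3 (Z = ((1950 - 1)*(-496 - 261))/3 = (1949*(-757))/3 = (1/3)*(-1475393) = -1475393/3 ≈ -4.9180e+5)
G(o(4, 2), 17) - Z = 57 - 1*(-1475393/3) = 57 + 1475393/3 = 1475564/3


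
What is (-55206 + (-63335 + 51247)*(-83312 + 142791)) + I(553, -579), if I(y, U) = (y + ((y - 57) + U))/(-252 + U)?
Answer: -597520044968/831 ≈ -7.1904e+8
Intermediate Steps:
I(y, U) = (-57 + U + 2*y)/(-252 + U) (I(y, U) = (y + ((-57 + y) + U))/(-252 + U) = (y + (-57 + U + y))/(-252 + U) = (-57 + U + 2*y)/(-252 + U))
(-55206 + (-63335 + 51247)*(-83312 + 142791)) + I(553, -579) = (-55206 + (-63335 + 51247)*(-83312 + 142791)) + (-57 - 579 + 2*553)/(-252 - 579) = (-55206 - 12088*59479) + (-57 - 579 + 1106)/(-831) = (-55206 - 718982152) - 1/831*470 = -719037358 - 470/831 = -597520044968/831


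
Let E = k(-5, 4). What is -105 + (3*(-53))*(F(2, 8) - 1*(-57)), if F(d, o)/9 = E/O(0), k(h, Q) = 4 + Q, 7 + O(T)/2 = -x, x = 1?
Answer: -16905/2 ≈ -8452.5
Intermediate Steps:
O(T) = -16 (O(T) = -14 + 2*(-1*1) = -14 + 2*(-1) = -14 - 2 = -16)
E = 8 (E = 4 + 4 = 8)
F(d, o) = -9/2 (F(d, o) = 9*(8/(-16)) = 9*(8*(-1/16)) = 9*(-½) = -9/2)
-105 + (3*(-53))*(F(2, 8) - 1*(-57)) = -105 + (3*(-53))*(-9/2 - 1*(-57)) = -105 - 159*(-9/2 + 57) = -105 - 159*105/2 = -105 - 16695/2 = -16905/2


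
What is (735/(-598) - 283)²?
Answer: 28889460961/357604 ≈ 80786.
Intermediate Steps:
(735/(-598) - 283)² = (735*(-1/598) - 283)² = (-735/598 - 283)² = (-169969/598)² = 28889460961/357604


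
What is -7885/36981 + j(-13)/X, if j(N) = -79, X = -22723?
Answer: -176249356/840319263 ≈ -0.20974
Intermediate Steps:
-7885/36981 + j(-13)/X = -7885/36981 - 79/(-22723) = -7885*1/36981 - 79*(-1/22723) = -7885/36981 + 79/22723 = -176249356/840319263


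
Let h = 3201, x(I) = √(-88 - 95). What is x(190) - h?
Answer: -3201 + I*√183 ≈ -3201.0 + 13.528*I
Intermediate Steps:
x(I) = I*√183 (x(I) = √(-183) = I*√183)
x(190) - h = I*√183 - 1*3201 = I*√183 - 3201 = -3201 + I*√183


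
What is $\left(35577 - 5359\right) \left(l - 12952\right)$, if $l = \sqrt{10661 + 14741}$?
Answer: $-391383536 + 30218 \sqrt{25402} \approx -3.8657 \cdot 10^{8}$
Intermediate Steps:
$l = \sqrt{25402} \approx 159.38$
$\left(35577 - 5359\right) \left(l - 12952\right) = \left(35577 - 5359\right) \left(\sqrt{25402} - 12952\right) = 30218 \left(-12952 + \sqrt{25402}\right) = -391383536 + 30218 \sqrt{25402}$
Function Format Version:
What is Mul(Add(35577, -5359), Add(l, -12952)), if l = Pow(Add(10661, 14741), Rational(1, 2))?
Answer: Add(-391383536, Mul(30218, Pow(25402, Rational(1, 2)))) ≈ -3.8657e+8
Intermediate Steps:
l = Pow(25402, Rational(1, 2)) ≈ 159.38
Mul(Add(35577, -5359), Add(l, -12952)) = Mul(Add(35577, -5359), Add(Pow(25402, Rational(1, 2)), -12952)) = Mul(30218, Add(-12952, Pow(25402, Rational(1, 2)))) = Add(-391383536, Mul(30218, Pow(25402, Rational(1, 2))))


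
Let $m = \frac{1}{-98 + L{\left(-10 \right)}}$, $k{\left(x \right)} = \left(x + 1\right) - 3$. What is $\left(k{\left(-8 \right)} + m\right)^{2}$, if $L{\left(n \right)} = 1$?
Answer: $\frac{942841}{9409} \approx 100.21$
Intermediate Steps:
$k{\left(x \right)} = -2 + x$ ($k{\left(x \right)} = \left(1 + x\right) - 3 = -2 + x$)
$m = - \frac{1}{97}$ ($m = \frac{1}{-98 + 1} = \frac{1}{-97} = - \frac{1}{97} \approx -0.010309$)
$\left(k{\left(-8 \right)} + m\right)^{2} = \left(\left(-2 - 8\right) - \frac{1}{97}\right)^{2} = \left(-10 - \frac{1}{97}\right)^{2} = \left(- \frac{971}{97}\right)^{2} = \frac{942841}{9409}$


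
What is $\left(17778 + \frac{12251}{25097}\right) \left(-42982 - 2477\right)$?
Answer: $- \frac{20283201968103}{25097} \approx -8.0819 \cdot 10^{8}$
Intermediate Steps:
$\left(17778 + \frac{12251}{25097}\right) \left(-42982 - 2477\right) = \left(17778 + 12251 \cdot \frac{1}{25097}\right) \left(-45459\right) = \left(17778 + \frac{12251}{25097}\right) \left(-45459\right) = \frac{446186717}{25097} \left(-45459\right) = - \frac{20283201968103}{25097}$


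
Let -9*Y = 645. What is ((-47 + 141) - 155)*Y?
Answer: 13115/3 ≈ 4371.7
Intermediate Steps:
Y = -215/3 (Y = -1/9*645 = -215/3 ≈ -71.667)
((-47 + 141) - 155)*Y = ((-47 + 141) - 155)*(-215/3) = (94 - 155)*(-215/3) = -61*(-215/3) = 13115/3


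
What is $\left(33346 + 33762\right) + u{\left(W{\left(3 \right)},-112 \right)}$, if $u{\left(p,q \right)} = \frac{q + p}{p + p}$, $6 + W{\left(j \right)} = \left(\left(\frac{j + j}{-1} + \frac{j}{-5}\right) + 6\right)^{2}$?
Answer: $\frac{18927397}{282} \approx 67118.0$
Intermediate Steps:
$W{\left(j \right)} = -6 + \left(6 - \frac{11 j}{5}\right)^{2}$ ($W{\left(j \right)} = -6 + \left(\left(\frac{j + j}{-1} + \frac{j}{-5}\right) + 6\right)^{2} = -6 + \left(\left(2 j \left(-1\right) + j \left(- \frac{1}{5}\right)\right) + 6\right)^{2} = -6 + \left(\left(- 2 j - \frac{j}{5}\right) + 6\right)^{2} = -6 + \left(- \frac{11 j}{5} + 6\right)^{2} = -6 + \left(6 - \frac{11 j}{5}\right)^{2}$)
$u{\left(p,q \right)} = \frac{p + q}{2 p}$
$\left(33346 + 33762\right) + u{\left(W{\left(3 \right)},-112 \right)} = \left(33346 + 33762\right) + \frac{\left(-6 + \frac{\left(-30 + 11 \cdot 3\right)^{2}}{25}\right) - 112}{2 \left(-6 + \frac{\left(-30 + 11 \cdot 3\right)^{2}}{25}\right)} = 67108 + \frac{\left(-6 + \frac{\left(-30 + 33\right)^{2}}{25}\right) - 112}{2 \left(-6 + \frac{\left(-30 + 33\right)^{2}}{25}\right)} = 67108 + \frac{\left(-6 + \frac{3^{2}}{25}\right) - 112}{2 \left(-6 + \frac{3^{2}}{25}\right)} = 67108 + \frac{\left(-6 + \frac{1}{25} \cdot 9\right) - 112}{2 \left(-6 + \frac{1}{25} \cdot 9\right)} = 67108 + \frac{\left(-6 + \frac{9}{25}\right) - 112}{2 \left(-6 + \frac{9}{25}\right)} = 67108 + \frac{- \frac{141}{25} - 112}{2 \left(- \frac{141}{25}\right)} = 67108 + \frac{1}{2} \left(- \frac{25}{141}\right) \left(- \frac{2941}{25}\right) = 67108 + \frac{2941}{282} = \frac{18927397}{282}$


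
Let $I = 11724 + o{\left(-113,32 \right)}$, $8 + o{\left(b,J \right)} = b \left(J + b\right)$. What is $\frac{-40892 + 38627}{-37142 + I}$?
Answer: $\frac{2265}{16273} \approx 0.13919$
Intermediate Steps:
$o{\left(b,J \right)} = -8 + b \left(J + b\right)$
$I = 20869$ ($I = 11724 + \left(-8 + \left(-113\right)^{2} + 32 \left(-113\right)\right) = 11724 - -9145 = 11724 + 9145 = 20869$)
$\frac{-40892 + 38627}{-37142 + I} = \frac{-40892 + 38627}{-37142 + 20869} = - \frac{2265}{-16273} = \left(-2265\right) \left(- \frac{1}{16273}\right) = \frac{2265}{16273}$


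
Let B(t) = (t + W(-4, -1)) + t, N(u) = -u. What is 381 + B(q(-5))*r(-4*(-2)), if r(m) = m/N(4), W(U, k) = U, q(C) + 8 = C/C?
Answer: 417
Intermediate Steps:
q(C) = -7 (q(C) = -8 + C/C = -8 + 1 = -7)
B(t) = -4 + 2*t (B(t) = (t - 4) + t = (-4 + t) + t = -4 + 2*t)
r(m) = -m/4 (r(m) = m/((-1*4)) = m/(-4) = m*(-¼) = -m/4)
381 + B(q(-5))*r(-4*(-2)) = 381 + (-4 + 2*(-7))*(-(-1)*(-2)) = 381 + (-4 - 14)*(-¼*8) = 381 - 18*(-2) = 381 + 36 = 417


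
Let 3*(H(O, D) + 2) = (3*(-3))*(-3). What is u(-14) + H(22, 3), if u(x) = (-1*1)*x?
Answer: 21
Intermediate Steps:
H(O, D) = 7 (H(O, D) = -2 + ((3*(-3))*(-3))/3 = -2 + (-9*(-3))/3 = -2 + (1/3)*27 = -2 + 9 = 7)
u(x) = -x
u(-14) + H(22, 3) = -1*(-14) + 7 = 14 + 7 = 21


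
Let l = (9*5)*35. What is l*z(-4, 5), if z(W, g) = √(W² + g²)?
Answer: 1575*√41 ≈ 10085.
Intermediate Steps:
l = 1575 (l = 45*35 = 1575)
l*z(-4, 5) = 1575*√((-4)² + 5²) = 1575*√(16 + 25) = 1575*√41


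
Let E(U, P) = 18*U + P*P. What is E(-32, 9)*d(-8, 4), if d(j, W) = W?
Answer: -1980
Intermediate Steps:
E(U, P) = P² + 18*U (E(U, P) = 18*U + P² = P² + 18*U)
E(-32, 9)*d(-8, 4) = (9² + 18*(-32))*4 = (81 - 576)*4 = -495*4 = -1980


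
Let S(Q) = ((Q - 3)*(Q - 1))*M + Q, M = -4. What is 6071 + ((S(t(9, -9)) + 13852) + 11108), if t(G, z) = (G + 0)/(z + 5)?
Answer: 61921/2 ≈ 30961.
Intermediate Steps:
t(G, z) = G/(5 + z)
S(Q) = Q - 4*(-1 + Q)*(-3 + Q) (S(Q) = ((Q - 3)*(Q - 1))*(-4) + Q = ((-3 + Q)*(-1 + Q))*(-4) + Q = ((-1 + Q)*(-3 + Q))*(-4) + Q = -4*(-1 + Q)*(-3 + Q) + Q = Q - 4*(-1 + Q)*(-3 + Q))
6071 + ((S(t(9, -9)) + 13852) + 11108) = 6071 + (((-12 - 4*81/(5 - 9)**2 + 17*(9/(5 - 9))) + 13852) + 11108) = 6071 + (((-12 - 4*(9/(-4))**2 + 17*(9/(-4))) + 13852) + 11108) = 6071 + (((-12 - 4*(9*(-1/4))**2 + 17*(9*(-1/4))) + 13852) + 11108) = 6071 + (((-12 - 4*(-9/4)**2 + 17*(-9/4)) + 13852) + 11108) = 6071 + (((-12 - 4*81/16 - 153/4) + 13852) + 11108) = 6071 + (((-12 - 81/4 - 153/4) + 13852) + 11108) = 6071 + ((-141/2 + 13852) + 11108) = 6071 + (27563/2 + 11108) = 6071 + 49779/2 = 61921/2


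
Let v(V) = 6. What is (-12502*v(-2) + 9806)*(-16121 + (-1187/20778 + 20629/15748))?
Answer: 85983465008348507/81802986 ≈ 1.0511e+9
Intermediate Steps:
(-12502*v(-2) + 9806)*(-16121 + (-1187/20778 + 20629/15748)) = (-12502*6 + 9806)*(-16121 + (-1187/20778 + 20629/15748)) = (-75012 + 9806)*(-16121 + (-1187*1/20778 + 20629*(1/15748))) = -65206*(-16121 + (-1187/20778 + 20629/15748)) = -65206*(-16121 + 204968243/163605972) = -65206*(-2637286906369/163605972) = 85983465008348507/81802986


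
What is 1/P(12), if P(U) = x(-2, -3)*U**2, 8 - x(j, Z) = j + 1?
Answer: 1/1296 ≈ 0.00077160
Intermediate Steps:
x(j, Z) = 7 - j (x(j, Z) = 8 - (j + 1) = 8 - (1 + j) = 8 + (-1 - j) = 7 - j)
P(U) = 9*U**2 (P(U) = (7 - 1*(-2))*U**2 = (7 + 2)*U**2 = 9*U**2)
1/P(12) = 1/(9*12**2) = 1/(9*144) = 1/1296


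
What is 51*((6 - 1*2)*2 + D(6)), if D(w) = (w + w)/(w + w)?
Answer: 459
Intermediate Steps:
D(w) = 1 (D(w) = (2*w)/((2*w)) = (2*w)*(1/(2*w)) = 1)
51*((6 - 1*2)*2 + D(6)) = 51*((6 - 1*2)*2 + 1) = 51*((6 - 2)*2 + 1) = 51*(4*2 + 1) = 51*(8 + 1) = 51*9 = 459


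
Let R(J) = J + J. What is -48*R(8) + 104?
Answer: -664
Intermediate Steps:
R(J) = 2*J
-48*R(8) + 104 = -96*8 + 104 = -48*16 + 104 = -768 + 104 = -664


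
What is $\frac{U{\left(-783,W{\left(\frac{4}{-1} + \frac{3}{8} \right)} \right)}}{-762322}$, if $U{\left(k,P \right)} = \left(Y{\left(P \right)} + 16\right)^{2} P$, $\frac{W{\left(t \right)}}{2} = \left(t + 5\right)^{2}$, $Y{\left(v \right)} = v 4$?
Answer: $- \frac{682011}{141930496} \approx -0.0048052$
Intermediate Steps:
$Y{\left(v \right)} = 4 v$
$W{\left(t \right)} = 2 \left(5 + t\right)^{2}$ ($W{\left(t \right)} = 2 \left(t + 5\right)^{2} = 2 \left(5 + t\right)^{2}$)
$U{\left(k,P \right)} = P \left(16 + 4 P\right)^{2}$ ($U{\left(k,P \right)} = \left(4 P + 16\right)^{2} P = \left(16 + 4 P\right)^{2} P = P \left(16 + 4 P\right)^{2}$)
$\frac{U{\left(-783,W{\left(\frac{4}{-1} + \frac{3}{8} \right)} \right)}}{-762322} = \frac{16 \cdot 2 \left(5 + \left(\frac{4}{-1} + \frac{3}{8}\right)\right)^{2} \left(4 + 2 \left(5 + \left(\frac{4}{-1} + \frac{3}{8}\right)\right)^{2}\right)^{2}}{-762322} = 16 \cdot 2 \left(5 + \left(4 \left(-1\right) + 3 \cdot \frac{1}{8}\right)\right)^{2} \left(4 + 2 \left(5 + \left(4 \left(-1\right) + 3 \cdot \frac{1}{8}\right)\right)^{2}\right)^{2} \left(- \frac{1}{762322}\right) = 16 \cdot 2 \left(5 + \left(-4 + \frac{3}{8}\right)\right)^{2} \left(4 + 2 \left(5 + \left(-4 + \frac{3}{8}\right)\right)^{2}\right)^{2} \left(- \frac{1}{762322}\right) = 16 \cdot 2 \left(5 - \frac{29}{8}\right)^{2} \left(4 + 2 \left(5 - \frac{29}{8}\right)^{2}\right)^{2} \left(- \frac{1}{762322}\right) = 16 \cdot 2 \left(\frac{11}{8}\right)^{2} \left(4 + 2 \left(\frac{11}{8}\right)^{2}\right)^{2} \left(- \frac{1}{762322}\right) = 16 \cdot 2 \cdot \frac{121}{64} \left(4 + 2 \cdot \frac{121}{64}\right)^{2} \left(- \frac{1}{762322}\right) = 16 \cdot \frac{121}{32} \left(4 + \frac{121}{32}\right)^{2} \left(- \frac{1}{762322}\right) = 16 \cdot \frac{121}{32} \left(\frac{249}{32}\right)^{2} \left(- \frac{1}{762322}\right) = 16 \cdot \frac{121}{32} \cdot \frac{62001}{1024} \left(- \frac{1}{762322}\right) = \frac{7502121}{2048} \left(- \frac{1}{762322}\right) = - \frac{682011}{141930496}$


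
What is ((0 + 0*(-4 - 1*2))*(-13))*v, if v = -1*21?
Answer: 0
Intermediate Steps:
v = -21
((0 + 0*(-4 - 1*2))*(-13))*v = ((0 + 0*(-4 - 1*2))*(-13))*(-21) = ((0 + 0*(-4 - 2))*(-13))*(-21) = ((0 + 0*(-6))*(-13))*(-21) = ((0 + 0)*(-13))*(-21) = (0*(-13))*(-21) = 0*(-21) = 0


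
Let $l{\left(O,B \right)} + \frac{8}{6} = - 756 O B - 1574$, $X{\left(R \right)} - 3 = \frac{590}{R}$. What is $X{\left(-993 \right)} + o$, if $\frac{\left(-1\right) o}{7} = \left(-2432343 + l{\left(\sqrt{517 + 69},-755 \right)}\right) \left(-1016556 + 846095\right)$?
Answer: $- \frac{961295850542682}{331} + 681070107060 \sqrt{586} \approx 1.3583 \cdot 10^{13}$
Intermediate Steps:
$X{\left(R \right)} = 3 + \frac{590}{R}$
$l{\left(O,B \right)} = - \frac{4726}{3} - 756 B O$ ($l{\left(O,B \right)} = - \frac{4}{3} + \left(- 756 O B - 1574\right) = - \frac{4}{3} - \left(1574 + 756 B O\right) = - \frac{4726}{3} - 756 B O$)
$o = - \frac{8712651213385}{3} + 681070107060 \sqrt{586}$ ($o = - 7 \left(-2432343 - \left(\frac{4726}{3} - 570780 \sqrt{517 + 69}\right)\right) \left(-1016556 + 846095\right) = - 7 \left(-2432343 - \left(\frac{4726}{3} - 570780 \sqrt{586}\right)\right) \left(-170461\right) = - 7 \left(- \frac{7301755}{3} + 570780 \sqrt{586}\right) \left(-170461\right) = - 7 \left(\frac{1244664459055}{3} - 97295729580 \sqrt{586}\right) = - \frac{8712651213385}{3} + 681070107060 \sqrt{586} \approx 1.3583 \cdot 10^{13}$)
$X{\left(-993 \right)} + o = \left(3 + \frac{590}{-993}\right) - \left(\frac{8712651213385}{3} - 681070107060 \sqrt{586}\right) = \left(3 + 590 \left(- \frac{1}{993}\right)\right) - \left(\frac{8712651213385}{3} - 681070107060 \sqrt{586}\right) = \left(3 - \frac{590}{993}\right) - \left(\frac{8712651213385}{3} - 681070107060 \sqrt{586}\right) = \frac{2389}{993} - \left(\frac{8712651213385}{3} - 681070107060 \sqrt{586}\right) = - \frac{961295850542682}{331} + 681070107060 \sqrt{586}$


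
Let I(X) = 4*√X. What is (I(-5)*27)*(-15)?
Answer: -1620*I*√5 ≈ -3622.4*I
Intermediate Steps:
(I(-5)*27)*(-15) = ((4*√(-5))*27)*(-15) = ((4*(I*√5))*27)*(-15) = ((4*I*√5)*27)*(-15) = (108*I*√5)*(-15) = -1620*I*√5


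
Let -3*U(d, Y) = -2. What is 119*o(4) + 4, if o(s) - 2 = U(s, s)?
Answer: 964/3 ≈ 321.33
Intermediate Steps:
U(d, Y) = ⅔ (U(d, Y) = -⅓*(-2) = ⅔)
o(s) = 8/3 (o(s) = 2 + ⅔ = 8/3)
119*o(4) + 4 = 119*(8/3) + 4 = 952/3 + 4 = 964/3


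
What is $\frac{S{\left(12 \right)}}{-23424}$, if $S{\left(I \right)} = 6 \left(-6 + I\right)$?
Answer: $- \frac{3}{1952} \approx -0.0015369$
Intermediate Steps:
$S{\left(I \right)} = -36 + 6 I$
$\frac{S{\left(12 \right)}}{-23424} = \frac{-36 + 6 \cdot 12}{-23424} = \left(-36 + 72\right) \left(- \frac{1}{23424}\right) = 36 \left(- \frac{1}{23424}\right) = - \frac{3}{1952}$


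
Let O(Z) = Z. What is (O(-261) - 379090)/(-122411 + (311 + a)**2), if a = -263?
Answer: 379351/120107 ≈ 3.1584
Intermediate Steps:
(O(-261) - 379090)/(-122411 + (311 + a)**2) = (-261 - 379090)/(-122411 + (311 - 263)**2) = -379351/(-122411 + 48**2) = -379351/(-122411 + 2304) = -379351/(-120107) = -379351*(-1/120107) = 379351/120107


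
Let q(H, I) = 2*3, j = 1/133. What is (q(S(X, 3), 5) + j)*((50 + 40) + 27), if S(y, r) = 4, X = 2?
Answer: 93483/133 ≈ 702.88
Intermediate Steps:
j = 1/133 ≈ 0.0075188
q(H, I) = 6
(q(S(X, 3), 5) + j)*((50 + 40) + 27) = (6 + 1/133)*((50 + 40) + 27) = 799*(90 + 27)/133 = (799/133)*117 = 93483/133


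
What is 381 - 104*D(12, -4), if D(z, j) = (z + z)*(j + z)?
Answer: -19587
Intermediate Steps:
D(z, j) = 2*z*(j + z) (D(z, j) = (2*z)*(j + z) = 2*z*(j + z))
381 - 104*D(12, -4) = 381 - 208*12*(-4 + 12) = 381 - 208*12*8 = 381 - 104*192 = 381 - 19968 = -19587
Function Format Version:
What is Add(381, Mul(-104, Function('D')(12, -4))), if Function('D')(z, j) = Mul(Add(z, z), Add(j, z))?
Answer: -19587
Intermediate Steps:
Function('D')(z, j) = Mul(2, z, Add(j, z)) (Function('D')(z, j) = Mul(Mul(2, z), Add(j, z)) = Mul(2, z, Add(j, z)))
Add(381, Mul(-104, Function('D')(12, -4))) = Add(381, Mul(-104, Mul(2, 12, Add(-4, 12)))) = Add(381, Mul(-104, Mul(2, 12, 8))) = Add(381, Mul(-104, 192)) = Add(381, -19968) = -19587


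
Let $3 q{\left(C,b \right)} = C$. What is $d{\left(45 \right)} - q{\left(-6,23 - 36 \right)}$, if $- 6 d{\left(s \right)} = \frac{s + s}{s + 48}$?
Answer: $\frac{57}{31} \approx 1.8387$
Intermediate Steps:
$q{\left(C,b \right)} = \frac{C}{3}$
$d{\left(s \right)} = - \frac{s}{3 \left(48 + s\right)}$ ($d{\left(s \right)} = - \frac{\left(s + s\right) \frac{1}{s + 48}}{6} = - \frac{2 s \frac{1}{48 + s}}{6} = - \frac{s}{3 \left(48 + s\right)}$)
$d{\left(45 \right)} - q{\left(-6,23 - 36 \right)} = \left(-1\right) 45 \frac{1}{144 + 3 \cdot 45} - \frac{1}{3} \left(-6\right) = \left(-1\right) 45 \frac{1}{144 + 135} - -2 = \left(-1\right) 45 \cdot \frac{1}{279} + 2 = - \frac{5}{31} + 2 = \frac{57}{31}$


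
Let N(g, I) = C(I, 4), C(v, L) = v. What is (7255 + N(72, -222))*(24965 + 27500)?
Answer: 368986345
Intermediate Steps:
N(g, I) = I
(7255 + N(72, -222))*(24965 + 27500) = (7255 - 222)*(24965 + 27500) = 7033*52465 = 368986345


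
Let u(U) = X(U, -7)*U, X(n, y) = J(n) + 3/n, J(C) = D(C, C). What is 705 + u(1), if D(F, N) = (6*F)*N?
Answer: 714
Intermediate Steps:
D(F, N) = 6*F*N
J(C) = 6*C² (J(C) = 6*C*C = 6*C²)
X(n, y) = 3/n + 6*n² (X(n, y) = 6*n² + 3/n = 3/n + 6*n²)
u(U) = 3 + 6*U³ (u(U) = (3*(1 + 2*U³)/U)*U = 3 + 6*U³)
705 + u(1) = 705 + (3 + 6*1³) = 705 + (3 + 6*1) = 705 + (3 + 6) = 705 + 9 = 714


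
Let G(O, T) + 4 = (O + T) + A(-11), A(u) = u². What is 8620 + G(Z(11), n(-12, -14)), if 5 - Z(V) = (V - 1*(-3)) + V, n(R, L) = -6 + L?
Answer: 8697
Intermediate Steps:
Z(V) = 2 - 2*V (Z(V) = 5 - ((V - 1*(-3)) + V) = 5 - ((V + 3) + V) = 5 - ((3 + V) + V) = 5 - (3 + 2*V) = 5 + (-3 - 2*V) = 2 - 2*V)
G(O, T) = 117 + O + T (G(O, T) = -4 + ((O + T) + (-11)²) = -4 + ((O + T) + 121) = -4 + (121 + O + T) = 117 + O + T)
8620 + G(Z(11), n(-12, -14)) = 8620 + (117 + (2 - 2*11) + (-6 - 14)) = 8620 + (117 + (2 - 22) - 20) = 8620 + (117 - 20 - 20) = 8620 + 77 = 8697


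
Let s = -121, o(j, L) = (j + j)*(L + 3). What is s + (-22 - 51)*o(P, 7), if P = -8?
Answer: 11559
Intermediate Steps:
o(j, L) = 2*j*(3 + L) (o(j, L) = (2*j)*(3 + L) = 2*j*(3 + L))
s + (-22 - 51)*o(P, 7) = -121 + (-22 - 51)*(2*(-8)*(3 + 7)) = -121 - 146*(-8)*10 = -121 - 73*(-160) = -121 + 11680 = 11559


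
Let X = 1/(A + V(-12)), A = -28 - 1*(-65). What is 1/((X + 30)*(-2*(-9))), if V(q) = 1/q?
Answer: 443/239436 ≈ 0.0018502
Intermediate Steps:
A = 37 (A = -28 + 65 = 37)
V(q) = 1/q
X = 12/443 (X = 1/(37 + 1/(-12)) = 1/(37 - 1/12) = 1/(443/12) = 12/443 ≈ 0.027088)
1/((X + 30)*(-2*(-9))) = 1/((12/443 + 30)*(-2*(-9))) = 1/((13302/443)*18) = 1/(239436/443) = 443/239436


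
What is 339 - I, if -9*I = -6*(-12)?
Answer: 347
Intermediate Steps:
I = -8 (I = -(-2)*(-12)/3 = -1/9*72 = -8)
339 - I = 339 - 1*(-8) = 339 + 8 = 347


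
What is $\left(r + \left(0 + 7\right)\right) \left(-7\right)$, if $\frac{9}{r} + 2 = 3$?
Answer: $-112$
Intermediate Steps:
$r = 9$ ($r = \frac{9}{-2 + 3} = \frac{9}{1} = 9 \cdot 1 = 9$)
$\left(r + \left(0 + 7\right)\right) \left(-7\right) = \left(9 + \left(0 + 7\right)\right) \left(-7\right) = \left(9 + 7\right) \left(-7\right) = 16 \left(-7\right) = -112$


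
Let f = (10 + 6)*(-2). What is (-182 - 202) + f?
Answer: -416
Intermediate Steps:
f = -32 (f = 16*(-2) = -32)
(-182 - 202) + f = (-182 - 202) - 32 = -384 - 32 = -416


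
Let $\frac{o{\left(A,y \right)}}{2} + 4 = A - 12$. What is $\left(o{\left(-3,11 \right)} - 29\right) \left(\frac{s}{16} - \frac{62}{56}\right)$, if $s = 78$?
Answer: $- \frac{14137}{56} \approx -252.45$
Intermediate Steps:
$o{\left(A,y \right)} = -32 + 2 A$ ($o{\left(A,y \right)} = -8 + 2 \left(A - 12\right) = -8 + 2 \left(-12 + A\right) = -8 + \left(-24 + 2 A\right) = -32 + 2 A$)
$\left(o{\left(-3,11 \right)} - 29\right) \left(\frac{s}{16} - \frac{62}{56}\right) = \left(\left(-32 + 2 \left(-3\right)\right) - 29\right) \left(\frac{78}{16} - \frac{62}{56}\right) = \left(\left(-32 - 6\right) - 29\right) \left(78 \cdot \frac{1}{16} - \frac{31}{28}\right) = \left(-38 - 29\right) \left(\frac{39}{8} - \frac{31}{28}\right) = \left(-67\right) \frac{211}{56} = - \frac{14137}{56}$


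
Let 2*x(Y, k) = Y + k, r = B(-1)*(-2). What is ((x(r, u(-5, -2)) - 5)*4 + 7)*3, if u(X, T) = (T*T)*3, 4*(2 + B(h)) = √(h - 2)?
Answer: 57 - 3*I*√3 ≈ 57.0 - 5.1962*I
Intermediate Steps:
B(h) = -2 + √(-2 + h)/4 (B(h) = -2 + √(h - 2)/4 = -2 + √(-2 + h)/4)
u(X, T) = 3*T² (u(X, T) = T²*3 = 3*T²)
r = 4 - I*√3/2 (r = (-2 + √(-2 - 1)/4)*(-2) = (-2 + √(-3)/4)*(-2) = (-2 + (I*√3)/4)*(-2) = (-2 + I*√3/4)*(-2) = 4 - I*√3/2 ≈ 4.0 - 0.86602*I)
x(Y, k) = Y/2 + k/2 (x(Y, k) = (Y + k)/2 = Y/2 + k/2)
((x(r, u(-5, -2)) - 5)*4 + 7)*3 = ((((4 - I*√3/2)/2 + (3*(-2)²)/2) - 5)*4 + 7)*3 = ((((2 - I*√3/4) + (3*4)/2) - 5)*4 + 7)*3 = ((((2 - I*√3/4) + (½)*12) - 5)*4 + 7)*3 = ((((2 - I*√3/4) + 6) - 5)*4 + 7)*3 = (((8 - I*√3/4) - 5)*4 + 7)*3 = ((3 - I*√3/4)*4 + 7)*3 = ((12 - I*√3) + 7)*3 = (19 - I*√3)*3 = 57 - 3*I*√3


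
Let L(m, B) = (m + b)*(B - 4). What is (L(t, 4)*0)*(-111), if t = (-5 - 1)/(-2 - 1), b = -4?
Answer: 0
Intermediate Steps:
t = 2 (t = -6/(-3) = -6*(-⅓) = 2)
L(m, B) = (-4 + B)*(-4 + m) (L(m, B) = (m - 4)*(B - 4) = (-4 + m)*(-4 + B) = (-4 + B)*(-4 + m))
(L(t, 4)*0)*(-111) = ((16 - 4*4 - 4*2 + 4*2)*0)*(-111) = ((16 - 16 - 8 + 8)*0)*(-111) = (0*0)*(-111) = 0*(-111) = 0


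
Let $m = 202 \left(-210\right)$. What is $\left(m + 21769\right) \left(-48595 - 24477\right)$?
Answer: $1509009872$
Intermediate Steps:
$m = -42420$
$\left(m + 21769\right) \left(-48595 - 24477\right) = \left(-42420 + 21769\right) \left(-48595 - 24477\right) = \left(-20651\right) \left(-73072\right) = 1509009872$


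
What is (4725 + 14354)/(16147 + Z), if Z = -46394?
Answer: -19079/30247 ≈ -0.63077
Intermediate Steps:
(4725 + 14354)/(16147 + Z) = (4725 + 14354)/(16147 - 46394) = 19079/(-30247) = 19079*(-1/30247) = -19079/30247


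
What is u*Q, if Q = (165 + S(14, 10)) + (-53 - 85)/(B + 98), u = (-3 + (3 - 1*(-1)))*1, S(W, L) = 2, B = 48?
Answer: 12122/73 ≈ 166.05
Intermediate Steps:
u = 1 (u = (-3 + (3 + 1))*1 = (-3 + 4)*1 = 1*1 = 1)
Q = 12122/73 (Q = (165 + 2) + (-53 - 85)/(48 + 98) = 167 - 138/146 = 167 - 138*1/146 = 167 - 69/73 = 12122/73 ≈ 166.05)
u*Q = 1*(12122/73) = 12122/73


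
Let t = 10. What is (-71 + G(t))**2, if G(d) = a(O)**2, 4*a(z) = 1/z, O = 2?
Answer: 20638849/4096 ≈ 5038.8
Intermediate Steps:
a(z) = 1/(4*z)
G(d) = 1/64 (G(d) = ((1/4)/2)**2 = ((1/4)*(1/2))**2 = (1/8)**2 = 1/64)
(-71 + G(t))**2 = (-71 + 1/64)**2 = (-4543/64)**2 = 20638849/4096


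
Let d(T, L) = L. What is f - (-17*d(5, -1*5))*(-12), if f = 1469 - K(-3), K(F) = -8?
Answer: 2497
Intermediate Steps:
f = 1477 (f = 1469 - 1*(-8) = 1469 + 8 = 1477)
f - (-17*d(5, -1*5))*(-12) = 1477 - (-(-17)*5)*(-12) = 1477 - (-17*(-5))*(-12) = 1477 - 85*(-12) = 1477 - 1*(-1020) = 1477 + 1020 = 2497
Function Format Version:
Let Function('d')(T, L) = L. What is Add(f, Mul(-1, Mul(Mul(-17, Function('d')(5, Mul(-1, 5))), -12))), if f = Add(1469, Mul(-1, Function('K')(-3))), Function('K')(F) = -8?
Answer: 2497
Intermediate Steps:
f = 1477 (f = Add(1469, Mul(-1, -8)) = Add(1469, 8) = 1477)
Add(f, Mul(-1, Mul(Mul(-17, Function('d')(5, Mul(-1, 5))), -12))) = Add(1477, Mul(-1, Mul(Mul(-17, Mul(-1, 5)), -12))) = Add(1477, Mul(-1, Mul(Mul(-17, -5), -12))) = Add(1477, Mul(-1, Mul(85, -12))) = Add(1477, Mul(-1, -1020)) = Add(1477, 1020) = 2497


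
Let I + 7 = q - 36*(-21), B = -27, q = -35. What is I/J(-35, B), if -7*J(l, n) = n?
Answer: 1666/9 ≈ 185.11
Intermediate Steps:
I = 714 (I = -7 + (-35 - 36*(-21)) = -7 + (-35 + 756) = -7 + 721 = 714)
J(l, n) = -n/7
I/J(-35, B) = 714/((-⅐*(-27))) = 714/(27/7) = 714*(7/27) = 1666/9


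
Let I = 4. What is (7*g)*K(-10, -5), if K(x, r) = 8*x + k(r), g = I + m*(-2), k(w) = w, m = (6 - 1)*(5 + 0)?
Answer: 27370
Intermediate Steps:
m = 25 (m = 5*5 = 25)
g = -46 (g = 4 + 25*(-2) = 4 - 50 = -46)
K(x, r) = r + 8*x (K(x, r) = 8*x + r = r + 8*x)
(7*g)*K(-10, -5) = (7*(-46))*(-5 + 8*(-10)) = -322*(-5 - 80) = -322*(-85) = 27370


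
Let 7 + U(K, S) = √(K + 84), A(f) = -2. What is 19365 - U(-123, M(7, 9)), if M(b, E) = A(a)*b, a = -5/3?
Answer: 19372 - I*√39 ≈ 19372.0 - 6.245*I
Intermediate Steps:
a = -5/3 (a = -5*⅓ = -5/3 ≈ -1.6667)
M(b, E) = -2*b
U(K, S) = -7 + √(84 + K) (U(K, S) = -7 + √(K + 84) = -7 + √(84 + K))
19365 - U(-123, M(7, 9)) = 19365 - (-7 + √(84 - 123)) = 19365 - (-7 + √(-39)) = 19365 - (-7 + I*√39) = 19365 + (7 - I*√39) = 19372 - I*√39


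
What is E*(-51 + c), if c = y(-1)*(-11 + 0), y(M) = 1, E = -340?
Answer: 21080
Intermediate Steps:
c = -11 (c = 1*(-11 + 0) = 1*(-11) = -11)
E*(-51 + c) = -340*(-51 - 11) = -340*(-62) = 21080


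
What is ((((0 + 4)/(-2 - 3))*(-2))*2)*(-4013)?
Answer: -64208/5 ≈ -12842.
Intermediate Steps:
((((0 + 4)/(-2 - 3))*(-2))*2)*(-4013) = (((4/(-5))*(-2))*2)*(-4013) = (((4*(-⅕))*(-2))*2)*(-4013) = (-⅘*(-2)*2)*(-4013) = ((8/5)*2)*(-4013) = (16/5)*(-4013) = -64208/5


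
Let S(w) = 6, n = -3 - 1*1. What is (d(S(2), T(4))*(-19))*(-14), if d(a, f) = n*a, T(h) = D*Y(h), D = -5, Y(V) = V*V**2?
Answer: -6384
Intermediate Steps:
n = -4 (n = -3 - 1 = -4)
Y(V) = V**3
T(h) = -5*h**3
d(a, f) = -4*a
(d(S(2), T(4))*(-19))*(-14) = (-4*6*(-19))*(-14) = -24*(-19)*(-14) = 456*(-14) = -6384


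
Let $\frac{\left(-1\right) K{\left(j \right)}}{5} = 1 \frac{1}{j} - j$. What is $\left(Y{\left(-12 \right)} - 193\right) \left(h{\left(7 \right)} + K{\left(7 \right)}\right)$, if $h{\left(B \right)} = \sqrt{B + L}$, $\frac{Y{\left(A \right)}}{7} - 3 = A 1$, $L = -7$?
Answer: $- \frac{61440}{7} \approx -8777.1$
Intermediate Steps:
$K{\left(j \right)} = - \frac{5}{j} + 5 j$ ($K{\left(j \right)} = - 5 \left(1 \frac{1}{j} - j\right) = - 5 \left(\frac{1}{j} - j\right) = - \frac{5}{j} + 5 j$)
$Y{\left(A \right)} = 21 + 7 A$ ($Y{\left(A \right)} = 21 + 7 A 1 = 21 + 7 A$)
$h{\left(B \right)} = \sqrt{-7 + B}$ ($h{\left(B \right)} = \sqrt{B - 7} = \sqrt{-7 + B}$)
$\left(Y{\left(-12 \right)} - 193\right) \left(h{\left(7 \right)} + K{\left(7 \right)}\right) = \left(\left(21 + 7 \left(-12\right)\right) - 193\right) \left(\sqrt{-7 + 7} + \left(- \frac{5}{7} + 5 \cdot 7\right)\right) = \left(\left(21 - 84\right) - 193\right) \left(\sqrt{0} + \left(\left(-5\right) \frac{1}{7} + 35\right)\right) = \left(-63 - 193\right) \left(0 + \left(- \frac{5}{7} + 35\right)\right) = - 256 \left(0 + \frac{240}{7}\right) = \left(-256\right) \frac{240}{7} = - \frac{61440}{7}$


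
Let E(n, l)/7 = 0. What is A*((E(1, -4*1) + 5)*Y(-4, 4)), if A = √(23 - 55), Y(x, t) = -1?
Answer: -20*I*√2 ≈ -28.284*I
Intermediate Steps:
E(n, l) = 0 (E(n, l) = 7*0 = 0)
A = 4*I*√2 (A = √(-32) = 4*I*√2 ≈ 5.6569*I)
A*((E(1, -4*1) + 5)*Y(-4, 4)) = (4*I*√2)*((0 + 5)*(-1)) = (4*I*√2)*(5*(-1)) = (4*I*√2)*(-5) = -20*I*√2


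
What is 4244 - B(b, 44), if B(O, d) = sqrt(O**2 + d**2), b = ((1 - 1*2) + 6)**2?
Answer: 4244 - sqrt(2561) ≈ 4193.4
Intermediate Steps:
b = 25 (b = ((1 - 2) + 6)**2 = (-1 + 6)**2 = 5**2 = 25)
4244 - B(b, 44) = 4244 - sqrt(25**2 + 44**2) = 4244 - sqrt(625 + 1936) = 4244 - sqrt(2561)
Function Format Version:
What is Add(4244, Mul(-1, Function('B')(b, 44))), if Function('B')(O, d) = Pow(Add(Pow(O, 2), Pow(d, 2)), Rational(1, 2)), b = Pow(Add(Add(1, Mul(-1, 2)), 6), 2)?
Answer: Add(4244, Mul(-1, Pow(2561, Rational(1, 2)))) ≈ 4193.4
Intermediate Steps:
b = 25 (b = Pow(Add(Add(1, -2), 6), 2) = Pow(Add(-1, 6), 2) = Pow(5, 2) = 25)
Add(4244, Mul(-1, Function('B')(b, 44))) = Add(4244, Mul(-1, Pow(Add(Pow(25, 2), Pow(44, 2)), Rational(1, 2)))) = Add(4244, Mul(-1, Pow(Add(625, 1936), Rational(1, 2)))) = Add(4244, Mul(-1, Pow(2561, Rational(1, 2))))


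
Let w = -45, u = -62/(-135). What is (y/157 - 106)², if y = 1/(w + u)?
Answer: 10013700889647361/891213409681 ≈ 11236.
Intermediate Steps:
u = 62/135 (u = -62*(-1/135) = 62/135 ≈ 0.45926)
y = -135/6013 (y = 1/(-45 + 62/135) = 1/(-6013/135) = -135/6013 ≈ -0.022451)
(y/157 - 106)² = (-135/6013/157 - 106)² = (-135/6013*1/157 - 106)² = (-135/944041 - 106)² = (-100068481/944041)² = 10013700889647361/891213409681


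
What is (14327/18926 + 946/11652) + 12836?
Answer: 353856674359/27565719 ≈ 12837.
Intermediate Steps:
(14327/18926 + 946/11652) + 12836 = (14327*(1/18926) + 946*(1/11652)) + 12836 = (14327/18926 + 473/5826) + 12836 = 23105275/27565719 + 12836 = 353856674359/27565719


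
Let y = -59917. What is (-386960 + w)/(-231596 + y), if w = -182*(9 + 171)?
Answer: 419720/291513 ≈ 1.4398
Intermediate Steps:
w = -32760 (w = -182*180 = -32760)
(-386960 + w)/(-231596 + y) = (-386960 - 32760)/(-231596 - 59917) = -419720/(-291513) = -419720*(-1/291513) = 419720/291513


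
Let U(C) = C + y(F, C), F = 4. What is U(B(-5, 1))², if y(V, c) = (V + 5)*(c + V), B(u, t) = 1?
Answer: 2116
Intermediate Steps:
y(V, c) = (5 + V)*(V + c)
U(C) = 36 + 10*C (U(C) = C + (4² + 5*4 + 5*C + 4*C) = C + (16 + 20 + 5*C + 4*C) = C + (36 + 9*C) = 36 + 10*C)
U(B(-5, 1))² = (36 + 10*1)² = (36 + 10)² = 46² = 2116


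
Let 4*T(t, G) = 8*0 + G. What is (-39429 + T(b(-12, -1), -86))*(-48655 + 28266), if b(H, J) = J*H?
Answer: 1608712489/2 ≈ 8.0436e+8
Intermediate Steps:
b(H, J) = H*J
T(t, G) = G/4 (T(t, G) = (8*0 + G)/4 = (0 + G)/4 = G/4)
(-39429 + T(b(-12, -1), -86))*(-48655 + 28266) = (-39429 + (¼)*(-86))*(-48655 + 28266) = (-39429 - 43/2)*(-20389) = -78901/2*(-20389) = 1608712489/2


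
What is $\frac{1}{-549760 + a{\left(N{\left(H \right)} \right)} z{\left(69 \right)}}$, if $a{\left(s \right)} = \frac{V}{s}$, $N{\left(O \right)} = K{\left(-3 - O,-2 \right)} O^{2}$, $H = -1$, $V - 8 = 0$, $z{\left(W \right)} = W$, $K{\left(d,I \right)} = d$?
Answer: $- \frac{1}{550036} \approx -1.8181 \cdot 10^{-6}$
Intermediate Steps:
$V = 8$ ($V = 8 + 0 = 8$)
$N{\left(O \right)} = O^{2} \left(-3 - O\right)$ ($N{\left(O \right)} = \left(-3 - O\right) O^{2} = O^{2} \left(-3 - O\right)$)
$a{\left(s \right)} = \frac{8}{s}$
$\frac{1}{-549760 + a{\left(N{\left(H \right)} \right)} z{\left(69 \right)}} = \frac{1}{-549760 + \frac{8}{\left(-1\right)^{2} \left(-3 - -1\right)} 69} = \frac{1}{-549760 + \frac{8}{1 \left(-3 + 1\right)} 69} = \frac{1}{-549760 + \frac{8}{1 \left(-2\right)} 69} = \frac{1}{-549760 + \frac{8}{-2} \cdot 69} = \frac{1}{-549760 + 8 \left(- \frac{1}{2}\right) 69} = \frac{1}{-549760 - 276} = \frac{1}{-550036} = - \frac{1}{550036}$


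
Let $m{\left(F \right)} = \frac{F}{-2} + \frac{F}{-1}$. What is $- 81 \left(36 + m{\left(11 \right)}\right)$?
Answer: $- \frac{3159}{2} \approx -1579.5$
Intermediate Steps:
$m{\left(F \right)} = - \frac{3 F}{2}$ ($m{\left(F \right)} = F \left(- \frac{1}{2}\right) + F \left(-1\right) = - \frac{F}{2} - F = - \frac{3 F}{2}$)
$- 81 \left(36 + m{\left(11 \right)}\right) = - 81 \left(36 - \frac{33}{2}\right) = \left(-81\right) \frac{39}{2} = - \frac{3159}{2}$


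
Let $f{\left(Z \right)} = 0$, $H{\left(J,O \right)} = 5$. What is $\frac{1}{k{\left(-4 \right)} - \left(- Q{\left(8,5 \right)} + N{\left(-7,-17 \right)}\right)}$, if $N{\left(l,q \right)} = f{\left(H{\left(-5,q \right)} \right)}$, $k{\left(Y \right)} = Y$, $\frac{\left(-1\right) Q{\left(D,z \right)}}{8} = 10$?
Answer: $- \frac{1}{84} \approx -0.011905$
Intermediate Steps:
$Q{\left(D,z \right)} = -80$ ($Q{\left(D,z \right)} = \left(-8\right) 10 = -80$)
$N{\left(l,q \right)} = 0$
$\frac{1}{k{\left(-4 \right)} - \left(- Q{\left(8,5 \right)} + N{\left(-7,-17 \right)}\right)} = \frac{1}{-4 - 80} = \frac{1}{-84} = - \frac{1}{84}$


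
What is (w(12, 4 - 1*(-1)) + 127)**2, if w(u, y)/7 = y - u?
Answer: 6084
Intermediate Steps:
w(u, y) = -7*u + 7*y (w(u, y) = 7*(y - u) = -7*u + 7*y)
(w(12, 4 - 1*(-1)) + 127)**2 = ((-7*12 + 7*(4 - 1*(-1))) + 127)**2 = ((-84 + 7*(4 + 1)) + 127)**2 = ((-84 + 7*5) + 127)**2 = ((-84 + 35) + 127)**2 = (-49 + 127)**2 = 78**2 = 6084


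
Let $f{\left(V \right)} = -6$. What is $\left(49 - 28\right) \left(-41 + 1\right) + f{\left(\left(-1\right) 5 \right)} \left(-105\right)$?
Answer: $-210$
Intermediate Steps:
$\left(49 - 28\right) \left(-41 + 1\right) + f{\left(\left(-1\right) 5 \right)} \left(-105\right) = \left(49 - 28\right) \left(-41 + 1\right) - -630 = 21 \left(-40\right) + 630 = -840 + 630 = -210$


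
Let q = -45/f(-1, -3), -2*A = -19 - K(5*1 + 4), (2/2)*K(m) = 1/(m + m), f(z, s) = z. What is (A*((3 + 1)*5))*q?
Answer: 8575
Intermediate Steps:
K(m) = 1/(2*m) (K(m) = 1/(m + m) = 1/(2*m))
A = 343/36 (A = -(-19 - 1/(2*(5*1 + 4)))/2 = -(-19 - 1/(2*(5 + 4)))/2 = -(-19 - 1/(2*9))/2 = -(-19 - 1*1/18)/2 = -(-19 - 1/18)/2 = -½*(-343/18) = 343/36 ≈ 9.5278)
q = 45 (q = -45/(-1) = -45*(-1) = 45)
(A*((3 + 1)*5))*q = (343*((3 + 1)*5)/36)*45 = (343*(4*5)/36)*45 = ((343/36)*20)*45 = (1715/9)*45 = 8575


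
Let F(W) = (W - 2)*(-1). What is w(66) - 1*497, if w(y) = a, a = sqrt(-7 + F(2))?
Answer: -497 + I*sqrt(7) ≈ -497.0 + 2.6458*I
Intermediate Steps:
F(W) = 2 - W (F(W) = (-2 + W)*(-1) = 2 - W)
a = I*sqrt(7) (a = sqrt(-7 + (2 - 1*2)) = sqrt(-7 + (2 - 2)) = sqrt(-7 + 0) = sqrt(-7) = I*sqrt(7) ≈ 2.6458*I)
w(y) = I*sqrt(7)
w(66) - 1*497 = I*sqrt(7) - 1*497 = I*sqrt(7) - 497 = -497 + I*sqrt(7)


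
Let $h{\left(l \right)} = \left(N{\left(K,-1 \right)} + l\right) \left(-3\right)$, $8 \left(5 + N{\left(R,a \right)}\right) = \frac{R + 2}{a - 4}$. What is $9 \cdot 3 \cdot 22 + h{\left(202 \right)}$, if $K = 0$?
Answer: $\frac{63}{20} \approx 3.15$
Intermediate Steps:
$N{\left(R,a \right)} = -5 + \frac{2 + R}{8 \left(-4 + a\right)}$ ($N{\left(R,a \right)} = -5 + \frac{\left(R + 2\right) \frac{1}{a - 4}}{8} = -5 + \frac{\left(2 + R\right) \frac{1}{-4 + a}}{8} = -5 + \frac{\frac{1}{-4 + a} \left(2 + R\right)}{8} = -5 + \frac{2 + R}{8 \left(-4 + a\right)}$)
$h{\left(l \right)} = \frac{303}{20} - 3 l$ ($h{\left(l \right)} = \left(\frac{162 + 0 - -40}{8 \left(-4 - 1\right)} + l\right) \left(-3\right) = \left(\frac{162 + 0 + 40}{8 \left(-5\right)} + l\right) \left(-3\right) = \left(\frac{1}{8} \left(- \frac{1}{5}\right) 202 + l\right) \left(-3\right) = \left(- \frac{101}{20} + l\right) \left(-3\right) = \frac{303}{20} - 3 l$)
$9 \cdot 3 \cdot 22 + h{\left(202 \right)} = 9 \cdot 3 \cdot 22 + \left(\frac{303}{20} - 606\right) = 27 \cdot 22 + \left(\frac{303}{20} - 606\right) = 594 - \frac{11817}{20} = \frac{63}{20}$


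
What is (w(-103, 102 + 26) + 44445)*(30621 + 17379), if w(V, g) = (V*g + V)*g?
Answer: -79501968000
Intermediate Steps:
w(V, g) = g*(V + V*g) (w(V, g) = (V + V*g)*g = g*(V + V*g))
(w(-103, 102 + 26) + 44445)*(30621 + 17379) = (-103*(102 + 26)*(1 + (102 + 26)) + 44445)*(30621 + 17379) = (-103*128*(1 + 128) + 44445)*48000 = (-103*128*129 + 44445)*48000 = (-1700736 + 44445)*48000 = -1656291*48000 = -79501968000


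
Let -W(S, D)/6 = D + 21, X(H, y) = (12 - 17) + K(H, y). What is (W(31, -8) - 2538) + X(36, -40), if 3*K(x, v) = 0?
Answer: -2621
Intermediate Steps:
K(x, v) = 0 (K(x, v) = (1/3)*0 = 0)
X(H, y) = -5 (X(H, y) = (12 - 17) + 0 = -5 + 0 = -5)
W(S, D) = -126 - 6*D (W(S, D) = -6*(D + 21) = -6*(21 + D) = -126 - 6*D)
(W(31, -8) - 2538) + X(36, -40) = ((-126 - 6*(-8)) - 2538) - 5 = ((-126 + 48) - 2538) - 5 = (-78 - 2538) - 5 = -2616 - 5 = -2621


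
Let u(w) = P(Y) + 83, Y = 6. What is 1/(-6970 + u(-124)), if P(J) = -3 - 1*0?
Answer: -1/6890 ≈ -0.00014514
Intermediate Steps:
P(J) = -3 (P(J) = -3 + 0 = -3)
u(w) = 80 (u(w) = -3 + 83 = 80)
1/(-6970 + u(-124)) = 1/(-6970 + 80) = 1/(-6890) = -1/6890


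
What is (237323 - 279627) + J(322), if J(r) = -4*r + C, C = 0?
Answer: -43592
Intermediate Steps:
J(r) = -4*r (J(r) = -4*r + 0 = -4*r)
(237323 - 279627) + J(322) = (237323 - 279627) - 4*322 = -42304 - 1288 = -43592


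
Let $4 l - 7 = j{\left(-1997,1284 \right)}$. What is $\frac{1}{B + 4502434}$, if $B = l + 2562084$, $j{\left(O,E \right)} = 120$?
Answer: $\frac{4}{28258199} \approx 1.4155 \cdot 10^{-7}$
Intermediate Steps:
$l = \frac{127}{4}$ ($l = \frac{7}{4} + \frac{1}{4} \cdot 120 = \frac{7}{4} + 30 = \frac{127}{4} \approx 31.75$)
$B = \frac{10248463}{4}$ ($B = \frac{127}{4} + 2562084 = \frac{10248463}{4} \approx 2.5621 \cdot 10^{6}$)
$\frac{1}{B + 4502434} = \frac{1}{\frac{10248463}{4} + 4502434} = \frac{1}{\frac{28258199}{4}} = \frac{4}{28258199}$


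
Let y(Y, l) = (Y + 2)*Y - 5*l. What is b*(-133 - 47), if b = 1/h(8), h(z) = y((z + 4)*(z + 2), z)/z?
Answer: -36/365 ≈ -0.098630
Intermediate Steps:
y(Y, l) = -5*l + Y*(2 + Y) (y(Y, l) = (2 + Y)*Y - 5*l = Y*(2 + Y) - 5*l = -5*l + Y*(2 + Y))
h(z) = (-5*z + (2 + z)**2*(4 + z)**2 + 2*(2 + z)*(4 + z))/z (h(z) = (((z + 4)*(z + 2))**2 - 5*z + 2*((z + 4)*(z + 2)))/z = (((4 + z)*(2 + z))**2 - 5*z + 2*((4 + z)*(2 + z)))/z = (((2 + z)*(4 + z))**2 - 5*z + 2*((2 + z)*(4 + z)))/z = ((2 + z)**2*(4 + z)**2 - 5*z + 2*(2 + z)*(4 + z))/z = (-5*z + (2 + z)**2*(4 + z)**2 + 2*(2 + z)*(4 + z))/z)
b = 1/1825 (b = 1/(103 + 8**3 + 12*8**2 + 54*8 + 80/8) = 1/(103 + 512 + 12*64 + 432 + 80*(1/8)) = 1/(103 + 512 + 768 + 432 + 10) = 1/1825 ≈ 0.00054795)
b*(-133 - 47) = (-133 - 47)/1825 = (1/1825)*(-180) = -36/365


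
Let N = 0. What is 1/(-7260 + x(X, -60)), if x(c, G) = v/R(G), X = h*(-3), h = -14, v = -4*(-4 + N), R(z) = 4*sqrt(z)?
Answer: -27225/197653501 + I*sqrt(15)/395307002 ≈ -0.00013774 + 9.7974e-9*I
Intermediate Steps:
v = 16 (v = -4*(-4 + 0) = -4*(-4) = 16)
X = 42 (X = -14*(-3) = 42)
x(c, G) = 4/sqrt(G) (x(c, G) = 16/((4*sqrt(G))) = 16*(1/(4*sqrt(G))) = 4/sqrt(G))
1/(-7260 + x(X, -60)) = 1/(-7260 + 4/sqrt(-60)) = 1/(-7260 + 4*(-I*sqrt(15)/30)) = 1/(-7260 - 2*I*sqrt(15)/15)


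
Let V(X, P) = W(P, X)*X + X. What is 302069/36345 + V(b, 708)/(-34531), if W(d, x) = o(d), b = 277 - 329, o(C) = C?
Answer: 11770712099/1255029195 ≈ 9.3788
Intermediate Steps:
b = -52
W(d, x) = d
V(X, P) = X + P*X (V(X, P) = P*X + X = X + P*X)
302069/36345 + V(b, 708)/(-34531) = 302069/36345 - 52*(1 + 708)/(-34531) = 302069*(1/36345) - 52*709*(-1/34531) = 302069/36345 - 36868*(-1/34531) = 302069/36345 + 36868/34531 = 11770712099/1255029195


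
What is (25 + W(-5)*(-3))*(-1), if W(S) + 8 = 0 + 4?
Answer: -37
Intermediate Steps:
W(S) = -4 (W(S) = -8 + (0 + 4) = -8 + 4 = -4)
(25 + W(-5)*(-3))*(-1) = (25 - 4*(-3))*(-1) = (25 + 12)*(-1) = 37*(-1) = -37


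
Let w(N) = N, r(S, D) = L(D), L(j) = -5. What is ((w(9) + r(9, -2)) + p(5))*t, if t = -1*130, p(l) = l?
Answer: -1170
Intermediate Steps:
r(S, D) = -5
t = -130
((w(9) + r(9, -2)) + p(5))*t = ((9 - 5) + 5)*(-130) = (4 + 5)*(-130) = 9*(-130) = -1170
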